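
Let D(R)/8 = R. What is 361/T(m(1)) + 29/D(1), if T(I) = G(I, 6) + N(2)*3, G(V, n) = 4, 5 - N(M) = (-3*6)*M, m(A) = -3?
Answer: 6571/1016 ≈ 6.4675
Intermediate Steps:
N(M) = 5 + 18*M (N(M) = 5 - (-3*6)*M = 5 - (-18)*M = 5 + 18*M)
D(R) = 8*R
T(I) = 127 (T(I) = 4 + (5 + 18*2)*3 = 4 + (5 + 36)*3 = 4 + 41*3 = 4 + 123 = 127)
361/T(m(1)) + 29/D(1) = 361/127 + 29/((8*1)) = 361*(1/127) + 29/8 = 361/127 + 29*(1/8) = 361/127 + 29/8 = 6571/1016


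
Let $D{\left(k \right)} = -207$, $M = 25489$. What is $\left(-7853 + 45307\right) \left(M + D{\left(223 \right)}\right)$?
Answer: $946912028$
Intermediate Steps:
$\left(-7853 + 45307\right) \left(M + D{\left(223 \right)}\right) = \left(-7853 + 45307\right) \left(25489 - 207\right) = 37454 \cdot 25282 = 946912028$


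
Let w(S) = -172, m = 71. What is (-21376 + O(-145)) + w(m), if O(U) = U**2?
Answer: -523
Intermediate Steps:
(-21376 + O(-145)) + w(m) = (-21376 + (-145)**2) - 172 = (-21376 + 21025) - 172 = -351 - 172 = -523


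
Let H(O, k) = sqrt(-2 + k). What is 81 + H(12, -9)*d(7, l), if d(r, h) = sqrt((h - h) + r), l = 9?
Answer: 81 + I*sqrt(77) ≈ 81.0 + 8.775*I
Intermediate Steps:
d(r, h) = sqrt(r) (d(r, h) = sqrt(0 + r) = sqrt(r))
81 + H(12, -9)*d(7, l) = 81 + sqrt(-2 - 9)*sqrt(7) = 81 + sqrt(-11)*sqrt(7) = 81 + (I*sqrt(11))*sqrt(7) = 81 + I*sqrt(77)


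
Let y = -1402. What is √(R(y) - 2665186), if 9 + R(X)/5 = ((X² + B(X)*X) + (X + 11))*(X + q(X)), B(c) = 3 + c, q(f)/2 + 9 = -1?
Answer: I*√27913759441 ≈ 1.6707e+5*I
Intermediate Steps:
q(f) = -20 (q(f) = -18 + 2*(-1) = -18 - 2 = -20)
R(X) = -45 + 5*(-20 + X)*(11 + X + X² + X*(3 + X)) (R(X) = -45 + 5*(((X² + (3 + X)*X) + (X + 11))*(X - 20)) = -45 + 5*(((X² + X*(3 + X)) + (11 + X))*(-20 + X)) = -45 + 5*((11 + X + X² + X*(3 + X))*(-20 + X)) = -45 + 5*((-20 + X)*(11 + X + X² + X*(3 + X))) = -45 + 5*(-20 + X)*(11 + X + X² + X*(3 + X)))
√(R(y) - 2665186) = √((-1145 - 345*(-1402) - 180*(-1402)² + 10*(-1402)³) - 2665186) = √((-1145 + 483690 - 180*1965604 + 10*(-2755776808)) - 2665186) = √((-1145 + 483690 - 353808720 - 27557768080) - 2665186) = √(-27911094255 - 2665186) = √(-27913759441) = I*√27913759441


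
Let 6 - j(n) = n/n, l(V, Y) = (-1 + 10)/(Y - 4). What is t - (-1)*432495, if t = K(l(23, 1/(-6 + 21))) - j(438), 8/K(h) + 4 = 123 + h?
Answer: 1489063306/3443 ≈ 4.3249e+5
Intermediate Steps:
l(V, Y) = 9/(-4 + Y)
K(h) = 8/(119 + h) (K(h) = 8/(-4 + (123 + h)) = 8/(119 + h))
j(n) = 5 (j(n) = 6 - n/n = 6 - 1*1 = 6 - 1 = 5)
t = -16979/3443 (t = 8/(119 + 9/(-4 + 1/(-6 + 21))) - 1*5 = 8/(119 + 9/(-4 + 1/15)) - 5 = 8/(119 + 9/(-59/15)) - 5 = 8/(119 + 9*(-15/59)) - 5 = 8/(119 - 135/59) - 5 = 8/(6886/59) - 5 = 8*(59/6886) - 5 = 236/3443 - 5 = -16979/3443 ≈ -4.9315)
t - (-1)*432495 = -16979/3443 - (-1)*432495 = -16979/3443 - 1*(-432495) = -16979/3443 + 432495 = 1489063306/3443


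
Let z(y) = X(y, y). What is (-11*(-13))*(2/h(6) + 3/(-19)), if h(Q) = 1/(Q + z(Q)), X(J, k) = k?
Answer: 64779/19 ≈ 3409.4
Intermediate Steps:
z(y) = y
h(Q) = 1/(2*Q) (h(Q) = 1/(Q + Q) = 1/(2*Q))
(-11*(-13))*(2/h(6) + 3/(-19)) = (-11*(-13))*(2/(((½)/6)) + 3/(-19)) = 143*(2/(((½)*(⅙))) + 3*(-1/19)) = 143*(2/(1/12) - 3/19) = 143*(2*12 - 3/19) = 143*(24 - 3/19) = 143*(453/19) = 64779/19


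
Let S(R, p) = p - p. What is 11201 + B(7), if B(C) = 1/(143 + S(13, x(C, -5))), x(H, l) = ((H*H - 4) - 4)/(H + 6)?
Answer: 1601744/143 ≈ 11201.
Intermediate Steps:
x(H, l) = (-8 + H**2)/(6 + H) (x(H, l) = ((H**2 - 4) - 4)/(6 + H) = ((-4 + H**2) - 4)/(6 + H) = (-8 + H**2)/(6 + H))
S(R, p) = 0
B(C) = 1/143 (B(C) = 1/(143 + 0) = 1/143)
11201 + B(7) = 11201 + 1/143 = 1601744/143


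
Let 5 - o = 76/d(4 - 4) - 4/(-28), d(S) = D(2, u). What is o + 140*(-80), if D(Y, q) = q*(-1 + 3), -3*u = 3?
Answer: -78100/7 ≈ -11157.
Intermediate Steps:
u = -1 (u = -1/3*3 = -1)
D(Y, q) = 2*q (D(Y, q) = q*2 = 2*q)
d(S) = -2 (d(S) = 2*(-1) = -2)
o = 300/7 (o = 5 - (76/(-2) - 4/(-28)) = 5 - (76*(-1/2) - 4*(-1/28)) = 5 - (-38 + 1/7) = 5 - 1*(-265/7) = 5 + 265/7 = 300/7 ≈ 42.857)
o + 140*(-80) = 300/7 + 140*(-80) = 300/7 - 11200 = -78100/7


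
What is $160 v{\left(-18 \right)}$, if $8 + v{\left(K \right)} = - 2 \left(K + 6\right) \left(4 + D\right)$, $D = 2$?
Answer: $21760$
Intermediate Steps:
$v{\left(K \right)} = -80 - 12 K$ ($v{\left(K \right)} = -8 + - 2 \left(K + 6\right) \left(4 + 2\right) = -8 + - 2 \left(6 + K\right) 6 = -8 + \left(-12 - 2 K\right) 6 = -8 - \left(72 + 12 K\right) = -80 - 12 K$)
$160 v{\left(-18 \right)} = 160 \left(-80 - -216\right) = 160 \left(-80 + 216\right) = 160 \cdot 136 = 21760$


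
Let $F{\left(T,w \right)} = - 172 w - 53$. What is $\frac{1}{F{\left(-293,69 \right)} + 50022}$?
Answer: $\frac{1}{38101} \approx 2.6246 \cdot 10^{-5}$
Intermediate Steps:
$F{\left(T,w \right)} = -53 - 172 w$
$\frac{1}{F{\left(-293,69 \right)} + 50022} = \frac{1}{\left(-53 - 11868\right) + 50022} = \frac{1}{-11921 + 50022} = \frac{1}{38101}$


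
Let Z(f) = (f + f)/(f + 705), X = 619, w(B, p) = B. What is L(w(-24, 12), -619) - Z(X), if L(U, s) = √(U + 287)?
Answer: -619/662 + √263 ≈ 15.282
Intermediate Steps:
L(U, s) = √(287 + U)
Z(f) = 2*f/(705 + f) (Z(f) = (2*f)/(705 + f) = 2*f/(705 + f))
L(w(-24, 12), -619) - Z(X) = √(287 - 24) - 2*619/(705 + 619) = √263 - 2*619/1324 = √263 - 1*619/662 = √263 - 619/662 = -619/662 + √263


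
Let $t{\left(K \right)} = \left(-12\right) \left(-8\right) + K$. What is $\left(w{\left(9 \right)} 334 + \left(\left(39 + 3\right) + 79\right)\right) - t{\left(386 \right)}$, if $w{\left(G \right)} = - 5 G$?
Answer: $-15391$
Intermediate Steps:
$t{\left(K \right)} = 96 + K$
$\left(w{\left(9 \right)} 334 + \left(\left(39 + 3\right) + 79\right)\right) - t{\left(386 \right)} = \left(\left(-5\right) 9 \cdot 334 + \left(\left(39 + 3\right) + 79\right)\right) - \left(96 + 386\right) = \left(\left(-45\right) 334 + \left(42 + 79\right)\right) - 482 = \left(-15030 + 121\right) - 482 = -14909 - 482 = -15391$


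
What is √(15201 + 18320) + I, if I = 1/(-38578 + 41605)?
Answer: 1/3027 + √33521 ≈ 183.09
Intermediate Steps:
I = 1/3027 ≈ 0.00033036
√(15201 + 18320) + I = √(15201 + 18320) + 1/3027 = √33521 + 1/3027 = 1/3027 + √33521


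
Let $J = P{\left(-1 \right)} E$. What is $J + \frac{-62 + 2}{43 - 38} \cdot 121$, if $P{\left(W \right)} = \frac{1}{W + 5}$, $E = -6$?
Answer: $- \frac{2907}{2} \approx -1453.5$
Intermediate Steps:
$P{\left(W \right)} = \frac{1}{5 + W}$
$J = - \frac{3}{2}$ ($J = \frac{1}{5 - 1} \left(-6\right) = \frac{1}{4} \left(-6\right) = - \frac{3}{2} \approx -1.5$)
$J + \frac{-62 + 2}{43 - 38} \cdot 121 = - \frac{3}{2} + \frac{-62 + 2}{43 - 38} \cdot 121 = - \frac{3}{2} + - \frac{60}{43 - 38} \cdot 121 = - \frac{3}{2} + - \frac{60}{5} \cdot 121 = - \frac{3}{2} + \left(-60\right) \frac{1}{5} \cdot 121 = - \frac{3}{2} - 1452 = - \frac{2907}{2}$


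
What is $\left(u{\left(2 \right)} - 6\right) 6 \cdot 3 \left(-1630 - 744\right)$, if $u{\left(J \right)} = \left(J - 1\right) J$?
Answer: $170928$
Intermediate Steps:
$u{\left(J \right)} = J \left(-1 + J\right)$ ($u{\left(J \right)} = \left(-1 + J\right) J = J \left(-1 + J\right)$)
$\left(u{\left(2 \right)} - 6\right) 6 \cdot 3 \left(-1630 - 744\right) = \left(2 \left(-1 + 2\right) - 6\right) 6 \cdot 3 \left(-1630 - 744\right) = \left(2 \cdot 1 - 6\right) 18 \left(-1630 - 744\right) = \left(2 - 6\right) 18 \left(-2374\right) = \left(-4\right) 18 \left(-2374\right) = \left(-72\right) \left(-2374\right) = 170928$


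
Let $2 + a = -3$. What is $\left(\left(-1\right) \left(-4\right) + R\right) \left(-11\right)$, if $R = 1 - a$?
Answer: $-110$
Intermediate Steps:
$a = -5$ ($a = -2 - 3 = -5$)
$R = 6$ ($R = 1 - -5 = 1 + 5 = 6$)
$\left(\left(-1\right) \left(-4\right) + R\right) \left(-11\right) = \left(\left(-1\right) \left(-4\right) + 6\right) \left(-11\right) = \left(4 + 6\right) \left(-11\right) = 10 \left(-11\right) = -110$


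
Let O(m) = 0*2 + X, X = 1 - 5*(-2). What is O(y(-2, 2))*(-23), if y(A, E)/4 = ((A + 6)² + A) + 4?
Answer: -253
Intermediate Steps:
X = 11 (X = 1 + 10 = 11)
y(A, E) = 16 + 4*A + 4*(6 + A)² (y(A, E) = 4*(((A + 6)² + A) + 4) = 4*(((6 + A)² + A) + 4) = 4*((A + (6 + A)²) + 4) = 4*(4 + A + (6 + A)²) = 16 + 4*A + 4*(6 + A)²)
O(m) = 11 (O(m) = 0*2 + 11 = 0 + 11 = 11)
O(y(-2, 2))*(-23) = 11*(-23) = -253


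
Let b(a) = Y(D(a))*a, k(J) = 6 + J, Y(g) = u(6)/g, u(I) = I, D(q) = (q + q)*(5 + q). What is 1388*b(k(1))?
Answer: 347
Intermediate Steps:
D(q) = 2*q*(5 + q) (D(q) = (2*q)*(5 + q) = 2*q*(5 + q))
Y(g) = 6/g
b(a) = 3/(5 + a) (b(a) = (6/((2*a*(5 + a))))*a = (6*(1/(2*a*(5 + a))))*a = (3/(a*(5 + a)))*a = 3/(5 + a))
1388*b(k(1)) = 1388*(3/(5 + (6 + 1))) = 1388*(3/(5 + 7)) = 1388*(3/12) = 1388*(3*(1/12)) = 1388*(¼) = 347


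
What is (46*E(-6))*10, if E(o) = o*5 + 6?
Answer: -11040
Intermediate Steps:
E(o) = 6 + 5*o (E(o) = 5*o + 6 = 6 + 5*o)
(46*E(-6))*10 = (46*(6 + 5*(-6)))*10 = (46*(6 - 30))*10 = (46*(-24))*10 = -1104*10 = -11040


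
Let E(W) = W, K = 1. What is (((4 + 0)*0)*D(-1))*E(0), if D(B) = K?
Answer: 0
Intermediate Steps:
D(B) = 1
(((4 + 0)*0)*D(-1))*E(0) = (((4 + 0)*0)*1)*0 = ((4*0)*1)*0 = (0*1)*0 = 0*0 = 0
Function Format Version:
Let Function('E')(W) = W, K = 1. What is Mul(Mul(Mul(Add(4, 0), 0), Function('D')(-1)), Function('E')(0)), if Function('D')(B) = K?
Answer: 0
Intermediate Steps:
Function('D')(B) = 1
Mul(Mul(Mul(Add(4, 0), 0), Function('D')(-1)), Function('E')(0)) = Mul(Mul(Mul(Add(4, 0), 0), 1), 0) = Mul(Mul(Mul(4, 0), 1), 0) = Mul(Mul(0, 1), 0) = Mul(0, 0) = 0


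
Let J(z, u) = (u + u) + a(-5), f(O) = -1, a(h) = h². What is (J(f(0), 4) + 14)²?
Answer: 2209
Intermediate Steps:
J(z, u) = 25 + 2*u (J(z, u) = (u + u) + (-5)² = 2*u + 25 = 25 + 2*u)
(J(f(0), 4) + 14)² = ((25 + 2*4) + 14)² = ((25 + 8) + 14)² = (33 + 14)² = 47² = 2209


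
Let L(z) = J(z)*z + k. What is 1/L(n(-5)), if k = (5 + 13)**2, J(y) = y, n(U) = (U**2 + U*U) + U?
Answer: 1/2349 ≈ 0.00042571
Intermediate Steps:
n(U) = U + 2*U**2 (n(U) = (U**2 + U**2) + U = 2*U**2 + U = U + 2*U**2)
k = 324 (k = 18**2 = 324)
L(z) = 324 + z**2 (L(z) = z*z + 324 = z**2 + 324 = 324 + z**2)
1/L(n(-5)) = 1/(324 + (-5*(1 + 2*(-5)))**2) = 1/(324 + (-5*(1 - 10))**2) = 1/(324 + (-5*(-9))**2) = 1/(324 + 45**2) = 1/(324 + 2025) = 1/2349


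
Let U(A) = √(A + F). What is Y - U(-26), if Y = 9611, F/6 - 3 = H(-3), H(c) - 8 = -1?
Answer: 9611 - √34 ≈ 9605.2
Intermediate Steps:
H(c) = 7 (H(c) = 8 - 1 = 7)
F = 60 (F = 18 + 6*7 = 18 + 42 = 60)
U(A) = √(60 + A) (U(A) = √(A + 60) = √(60 + A))
Y - U(-26) = 9611 - √(60 - 26) = 9611 - √34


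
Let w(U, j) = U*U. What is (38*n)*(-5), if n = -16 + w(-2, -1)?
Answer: 2280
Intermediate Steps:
w(U, j) = U²
n = -12 (n = -16 + (-2)² = -16 + 4 = -12)
(38*n)*(-5) = (38*(-12))*(-5) = -456*(-5) = 2280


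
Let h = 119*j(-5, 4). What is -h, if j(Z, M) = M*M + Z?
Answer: -1309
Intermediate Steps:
j(Z, M) = Z + M**2 (j(Z, M) = M**2 + Z = Z + M**2)
h = 1309 (h = 119*(-5 + 4**2) = 119*(-5 + 16) = 119*11 = 1309)
-h = -1*1309 = -1309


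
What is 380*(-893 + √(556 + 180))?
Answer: -339340 + 1520*√46 ≈ -3.2903e+5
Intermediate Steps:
380*(-893 + √(556 + 180)) = 380*(-893 + √736) = 380*(-893 + 4*√46) = -339340 + 1520*√46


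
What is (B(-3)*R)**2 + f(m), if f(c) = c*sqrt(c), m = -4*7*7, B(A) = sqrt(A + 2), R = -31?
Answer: -961 - 2744*I ≈ -961.0 - 2744.0*I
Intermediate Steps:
B(A) = sqrt(2 + A)
m = -196 (m = -28*7 = -196)
f(c) = c**(3/2)
(B(-3)*R)**2 + f(m) = (sqrt(2 - 3)*(-31))**2 + (-196)**(3/2) = (sqrt(-1)*(-31))**2 - 2744*I = (I*(-31))**2 - 2744*I = (-31*I)**2 - 2744*I = -961 - 2744*I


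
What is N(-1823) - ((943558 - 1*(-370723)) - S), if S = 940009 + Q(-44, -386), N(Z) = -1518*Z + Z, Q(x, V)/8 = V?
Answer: 2388131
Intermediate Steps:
Q(x, V) = 8*V
N(Z) = -1517*Z
S = 936921 (S = 940009 + 8*(-386) = 940009 - 3088 = 936921)
N(-1823) - ((943558 - 1*(-370723)) - S) = -1517*(-1823) - ((943558 - 1*(-370723)) - 1*936921) = 2765491 - ((943558 + 370723) - 936921) = 2765491 - (1314281 - 936921) = 2765491 - 1*377360 = 2765491 - 377360 = 2388131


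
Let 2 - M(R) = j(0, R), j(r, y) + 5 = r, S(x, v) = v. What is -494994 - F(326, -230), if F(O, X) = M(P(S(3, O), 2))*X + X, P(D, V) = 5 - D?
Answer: -493154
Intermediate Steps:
j(r, y) = -5 + r
M(R) = 7 (M(R) = 2 - (-5 + 0) = 2 - 1*(-5) = 2 + 5 = 7)
F(O, X) = 8*X (F(O, X) = 7*X + X = 8*X)
-494994 - F(326, -230) = -494994 - 8*(-230) = -494994 - 1*(-1840) = -494994 + 1840 = -493154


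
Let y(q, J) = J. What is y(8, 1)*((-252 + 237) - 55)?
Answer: -70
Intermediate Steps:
y(8, 1)*((-252 + 237) - 55) = 1*((-252 + 237) - 55) = 1*(-15 - 55) = 1*(-70) = -70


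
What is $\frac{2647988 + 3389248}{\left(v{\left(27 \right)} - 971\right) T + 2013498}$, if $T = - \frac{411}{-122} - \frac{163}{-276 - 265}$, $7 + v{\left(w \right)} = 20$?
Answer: $\frac{199234825236}{66331415975} \approx 3.0036$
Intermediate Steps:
$v{\left(w \right)} = 13$ ($v{\left(w \right)} = -7 + 20 = 13$)
$T = \frac{242237}{66002}$ ($T = \left(-411\right) \left(- \frac{1}{122}\right) - \frac{163}{-541} = \frac{411}{122} - - \frac{163}{541} = \frac{411}{122} + \frac{163}{541} = \frac{242237}{66002} \approx 3.6701$)
$\frac{2647988 + 3389248}{\left(v{\left(27 \right)} - 971\right) T + 2013498} = \frac{2647988 + 3389248}{\left(13 - 971\right) \frac{242237}{66002} + 2013498} = \frac{6037236}{\left(-958\right) \frac{242237}{66002} + 2013498} = \frac{6037236}{- \frac{116031523}{33001} + 2013498} = \frac{6037236}{\frac{66331415975}{33001}} = 6037236 \cdot \frac{33001}{66331415975} = \frac{199234825236}{66331415975}$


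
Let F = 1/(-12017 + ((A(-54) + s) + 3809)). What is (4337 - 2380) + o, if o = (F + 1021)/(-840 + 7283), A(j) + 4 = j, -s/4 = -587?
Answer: 74625814295/38129674 ≈ 1957.2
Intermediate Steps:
s = 2348 (s = -4*(-587) = 2348)
A(j) = -4 + j
F = -1/5918 (F = 1/(-12017 + (((-4 - 54) + 2348) + 3809)) = 1/(-12017 + ((-58 + 2348) + 3809)) = 1/(-12017 + (2290 + 3809)) = 1/(-12017 + 6099) = 1/(-5918) = -1/5918 ≈ -0.00016898)
o = 6042277/38129674 (o = (-1/5918 + 1021)/(-840 + 7283) = (6042277/5918)/6443 = (6042277/5918)*(1/6443) = 6042277/38129674 ≈ 0.15847)
(4337 - 2380) + o = (4337 - 2380) + 6042277/38129674 = 1957 + 6042277/38129674 = 74625814295/38129674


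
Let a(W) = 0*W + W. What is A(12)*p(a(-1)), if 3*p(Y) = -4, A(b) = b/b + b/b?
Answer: -8/3 ≈ -2.6667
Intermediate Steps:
A(b) = 2 (A(b) = 1 + 1 = 2)
a(W) = W (a(W) = 0 + W = W)
p(Y) = -4/3 (p(Y) = (⅓)*(-4) = -4/3)
A(12)*p(a(-1)) = 2*(-4/3) = -8/3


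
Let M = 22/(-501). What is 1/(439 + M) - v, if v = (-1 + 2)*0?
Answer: 501/219917 ≈ 0.0022781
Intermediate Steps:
M = -22/501 (M = 22*(-1/501) = -22/501 ≈ -0.043912)
v = 0 (v = 1*0 = 0)
1/(439 + M) - v = 1/(439 - 22/501) - 1*0 = 1/(219917/501) + 0 = 501/219917 + 0 = 501/219917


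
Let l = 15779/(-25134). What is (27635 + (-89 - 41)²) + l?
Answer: 1119326911/25134 ≈ 44534.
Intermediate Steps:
l = -15779/25134 (l = 15779*(-1/25134) = -15779/25134 ≈ -0.62780)
(27635 + (-89 - 41)²) + l = (27635 + (-89 - 41)²) - 15779/25134 = (27635 + (-130)²) - 15779/25134 = (27635 + 16900) - 15779/25134 = 44535 - 15779/25134 = 1119326911/25134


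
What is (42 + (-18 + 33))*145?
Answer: 8265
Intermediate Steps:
(42 + (-18 + 33))*145 = (42 + 15)*145 = 57*145 = 8265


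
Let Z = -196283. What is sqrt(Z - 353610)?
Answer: I*sqrt(549893) ≈ 741.55*I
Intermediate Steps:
sqrt(Z - 353610) = sqrt(-196283 - 353610) = sqrt(-549893) = I*sqrt(549893)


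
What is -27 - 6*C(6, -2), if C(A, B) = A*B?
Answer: 45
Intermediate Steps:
-27 - 6*C(6, -2) = -27 - 36*(-2) = -27 - 6*(-12) = -27 + 72 = 45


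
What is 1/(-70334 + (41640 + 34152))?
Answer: 1/5458 ≈ 0.00018322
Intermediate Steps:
1/(-70334 + (41640 + 34152)) = 1/(-70334 + 75792) = 1/5458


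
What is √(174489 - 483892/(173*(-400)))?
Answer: √522249056429/1730 ≈ 417.73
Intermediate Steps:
√(174489 - 483892/(173*(-400))) = √(174489 - 483892/(-69200)) = √(174489 - 483892*(-1/69200)) = √(174489 + 120973/17300) = √(3018780673/17300) = √522249056429/1730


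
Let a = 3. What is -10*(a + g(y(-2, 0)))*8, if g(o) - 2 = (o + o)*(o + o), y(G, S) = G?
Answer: -1680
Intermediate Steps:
g(o) = 2 + 4*o² (g(o) = 2 + (o + o)*(o + o) = 2 + (2*o)*(2*o) = 2 + 4*o²)
-10*(a + g(y(-2, 0)))*8 = -10*(3 + (2 + 4*(-2)²))*8 = -10*(3 + (2 + 4*4))*8 = -10*(3 + (2 + 16))*8 = -10*(3 + 18)*8 = -10*21*8 = -210*8 = -1680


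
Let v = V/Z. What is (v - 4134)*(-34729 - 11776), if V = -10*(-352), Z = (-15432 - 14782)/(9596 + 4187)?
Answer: 4032467989090/15107 ≈ 2.6693e+8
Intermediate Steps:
Z = -30214/13783 ≈ -2.1921
V = 3520
v = -24258080/15107 (v = 3520/(-30214/13783) = 3520*(-13783/30214) = -24258080/15107 ≈ -1605.8)
(v - 4134)*(-34729 - 11776) = (-24258080/15107 - 4134)*(-34729 - 11776) = -86710418/15107*(-46505) = 4032467989090/15107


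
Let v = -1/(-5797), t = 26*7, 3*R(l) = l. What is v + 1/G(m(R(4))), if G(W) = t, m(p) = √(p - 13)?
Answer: 5979/1055054 ≈ 0.0056670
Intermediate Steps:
R(l) = l/3
m(p) = √(-13 + p)
t = 182
G(W) = 182
v = 1/5797 (v = -1*(-1/5797) = 1/5797 ≈ 0.00017250)
v + 1/G(m(R(4))) = 1/5797 + 1/182 = 5979/1055054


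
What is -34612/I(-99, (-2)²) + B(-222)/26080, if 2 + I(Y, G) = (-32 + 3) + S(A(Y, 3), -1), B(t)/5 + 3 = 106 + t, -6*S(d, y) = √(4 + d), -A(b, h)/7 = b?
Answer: 201474356291/176817184 - 207672*√697/33899 ≈ 977.71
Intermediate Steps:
A(b, h) = -7*b
S(d, y) = -√(4 + d)/6
B(t) = 515 + 5*t (B(t) = -15 + 5*(106 + t) = -15 + (530 + 5*t) = 515 + 5*t)
I(Y, G) = -31 - √(4 - 7*Y)/6 (I(Y, G) = -2 + ((-32 + 3) - √(4 - 7*Y)/6) = -2 + (-29 - √(4 - 7*Y)/6) = -31 - √(4 - 7*Y)/6)
-34612/I(-99, (-2)²) + B(-222)/26080 = -34612/(-31 - √(4 - 7*(-99))/6) + (515 + 5*(-222))/26080 = -34612/(-31 - √(4 + 693)/6) + (515 - 1110)*(1/26080) = -34612/(-31 - √697/6) - 595*1/26080 = -34612/(-31 - √697/6) - 119/5216 = -119/5216 - 34612/(-31 - √697/6)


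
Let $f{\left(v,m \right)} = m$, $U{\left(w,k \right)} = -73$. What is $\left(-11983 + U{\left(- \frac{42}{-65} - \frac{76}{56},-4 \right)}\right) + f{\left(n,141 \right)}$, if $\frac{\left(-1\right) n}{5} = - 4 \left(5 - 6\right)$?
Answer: $-11915$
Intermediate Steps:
$n = -20$ ($n = - 5 \left(- 4 \left(5 - 6\right)\right) = - 5 \left(\left(-4\right) \left(-1\right)\right) = \left(-5\right) 4 = -20$)
$\left(-11983 + U{\left(- \frac{42}{-65} - \frac{76}{56},-4 \right)}\right) + f{\left(n,141 \right)} = \left(-11983 - 73\right) + 141 = -12056 + 141 = -11915$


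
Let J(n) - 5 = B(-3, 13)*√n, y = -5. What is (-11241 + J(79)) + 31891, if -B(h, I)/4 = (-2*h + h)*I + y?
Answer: 20655 - 136*√79 ≈ 19446.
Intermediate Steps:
B(h, I) = 20 + 4*I*h (B(h, I) = -4*((-2*h + h)*I - 5) = -4*((-h)*I - 5) = -4*(-I*h - 5) = -4*(-5 - I*h) = 20 + 4*I*h)
J(n) = 5 - 136*√n (J(n) = 5 + (20 + 4*13*(-3))*√n = 5 + (20 - 156)*√n = 5 - 136*√n)
(-11241 + J(79)) + 31891 = (-11241 + (5 - 136*√79)) + 31891 = (-11236 - 136*√79) + 31891 = 20655 - 136*√79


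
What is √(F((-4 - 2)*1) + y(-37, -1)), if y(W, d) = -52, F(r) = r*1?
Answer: I*√58 ≈ 7.6158*I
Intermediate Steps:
F(r) = r
√(F((-4 - 2)*1) + y(-37, -1)) = √((-4 - 2)*1 - 52) = √(-6*1 - 52) = √(-6 - 52) = √(-58) = I*√58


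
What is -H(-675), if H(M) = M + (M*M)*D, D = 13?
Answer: -5922450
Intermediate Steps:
H(M) = M + 13*M**2 (H(M) = M + (M*M)*13 = M + M**2*13 = M + 13*M**2)
-H(-675) = -(-675)*(1 + 13*(-675)) = -(-675)*(1 - 8775) = -(-675)*(-8774) = -1*5922450 = -5922450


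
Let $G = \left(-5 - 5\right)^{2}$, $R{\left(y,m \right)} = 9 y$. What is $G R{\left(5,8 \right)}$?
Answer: $4500$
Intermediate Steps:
$G = 100$ ($G = \left(-10\right)^{2} = 100$)
$G R{\left(5,8 \right)} = 100 \cdot 9 \cdot 5 = 100 \cdot 45 = 4500$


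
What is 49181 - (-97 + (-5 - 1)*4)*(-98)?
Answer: 37323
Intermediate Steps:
49181 - (-97 + (-5 - 1)*4)*(-98) = 49181 - (-97 - 6*4)*(-98) = 49181 - (-97 - 24)*(-98) = 49181 - (-121)*(-98) = 49181 - 1*11858 = 49181 - 11858 = 37323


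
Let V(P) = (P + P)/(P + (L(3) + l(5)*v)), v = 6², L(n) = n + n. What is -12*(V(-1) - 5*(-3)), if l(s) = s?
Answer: -33276/185 ≈ -179.87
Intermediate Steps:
L(n) = 2*n
v = 36
V(P) = 2*P/(186 + P) (V(P) = (P + P)/(P + (2*3 + 5*36)) = (2*P)/(P + (6 + 180)) = (2*P)/(P + 186) = (2*P)/(186 + P) = 2*P/(186 + P))
-12*(V(-1) - 5*(-3)) = -12*(2*(-1)/(186 - 1) - 5*(-3)) = -12*(2*(-1)/185 + 15) = -12*(2*(-1)*(1/185) + 15) = -12*(-2/185 + 15) = -12*2773/185 = -33276/185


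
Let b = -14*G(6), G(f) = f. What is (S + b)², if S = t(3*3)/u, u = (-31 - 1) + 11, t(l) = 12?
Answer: 350464/49 ≈ 7152.3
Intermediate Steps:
u = -21 (u = -32 + 11 = -21)
b = -84 (b = -14*6 = -84)
S = -4/7 (S = 12/(-21) = 12*(-1/21) = -4/7 ≈ -0.57143)
(S + b)² = (-4/7 - 84)² = (-592/7)² = 350464/49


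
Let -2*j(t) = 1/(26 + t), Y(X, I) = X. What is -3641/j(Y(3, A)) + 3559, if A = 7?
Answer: 214737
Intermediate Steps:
j(t) = -1/(2*(26 + t))
-3641/j(Y(3, A)) + 3559 = -3641/((-1/(52 + 2*3))) + 3559 = -3641/((-1/(52 + 6))) + 3559 = -3641/((-1/58)) + 3559 = -3641/((-1*1/58)) + 3559 = -3641/(-1/58) + 3559 = -3641*(-58) + 3559 = 211178 + 3559 = 214737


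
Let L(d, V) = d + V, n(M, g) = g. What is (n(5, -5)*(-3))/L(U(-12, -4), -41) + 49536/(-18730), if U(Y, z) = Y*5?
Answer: -2642043/945865 ≈ -2.7933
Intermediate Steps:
U(Y, z) = 5*Y
L(d, V) = V + d
(n(5, -5)*(-3))/L(U(-12, -4), -41) + 49536/(-18730) = (-5*(-3))/(-41 + 5*(-12)) + 49536/(-18730) = 15/(-41 - 60) + 49536*(-1/18730) = 15/(-101) - 24768/9365 = 15*(-1/101) - 24768/9365 = -15/101 - 24768/9365 = -2642043/945865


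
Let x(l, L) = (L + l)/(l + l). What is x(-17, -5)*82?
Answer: 902/17 ≈ 53.059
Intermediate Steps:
x(l, L) = (L + l)/(2*l) (x(l, L) = (L + l)/((2*l)) = (L + l)*(1/(2*l)) = (L + l)/(2*l))
x(-17, -5)*82 = ((1/2)*(-5 - 17)/(-17))*82 = ((1/2)*(-1/17)*(-22))*82 = (11/17)*82 = 902/17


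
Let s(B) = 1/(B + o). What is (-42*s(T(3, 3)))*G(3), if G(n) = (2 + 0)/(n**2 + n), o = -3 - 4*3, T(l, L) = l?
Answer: 7/12 ≈ 0.58333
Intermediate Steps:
o = -15 (o = -3 - 12 = -15)
G(n) = 2/(n + n**2)
s(B) = 1/(-15 + B) (s(B) = 1/(B - 15) = 1/(-15 + B))
(-42*s(T(3, 3)))*G(3) = (-42/(-15 + 3))*(2/(3*(1 + 3))) = (-42/(-12))*(2*(1/3)/4) = (-42*(-1/12))*(2*(1/3)*(1/4)) = (7/2)*(1/6) = 7/12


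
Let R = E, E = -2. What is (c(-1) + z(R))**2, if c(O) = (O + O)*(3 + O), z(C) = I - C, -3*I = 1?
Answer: 49/9 ≈ 5.4444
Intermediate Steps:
I = -1/3 (I = -1/3*1 = -1/3 ≈ -0.33333)
R = -2
z(C) = -1/3 - C
c(O) = 2*O*(3 + O) (c(O) = (2*O)*(3 + O) = 2*O*(3 + O))
(c(-1) + z(R))**2 = (2*(-1)*(3 - 1) + (-1/3 - 1*(-2)))**2 = (2*(-1)*2 + (-1/3 + 2))**2 = (-4 + 5/3)**2 = (-7/3)**2 = 49/9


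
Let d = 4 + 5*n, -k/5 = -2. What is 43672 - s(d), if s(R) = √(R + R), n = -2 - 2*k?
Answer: 43672 - 2*I*√53 ≈ 43672.0 - 14.56*I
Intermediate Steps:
k = 10 (k = -5*(-2) = 10)
n = -22 (n = -2 - 2*10 = -2 - 20 = -22)
d = -106 (d = 4 + 5*(-22) = 4 - 110 = -106)
s(R) = √2*√R (s(R) = √(2*R) = √2*√R)
43672 - s(d) = 43672 - √2*√(-106) = 43672 - √2*I*√106 = 43672 - 2*I*√53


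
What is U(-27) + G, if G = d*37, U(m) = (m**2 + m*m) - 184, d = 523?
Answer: 20625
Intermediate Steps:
U(m) = -184 + 2*m**2 (U(m) = (m**2 + m**2) - 184 = 2*m**2 - 184 = -184 + 2*m**2)
G = 19351 (G = 523*37 = 19351)
U(-27) + G = (-184 + 2*(-27)**2) + 19351 = (-184 + 2*729) + 19351 = (-184 + 1458) + 19351 = 1274 + 19351 = 20625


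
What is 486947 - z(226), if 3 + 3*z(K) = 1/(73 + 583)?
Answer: 958313663/1968 ≈ 4.8695e+5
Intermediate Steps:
z(K) = -1967/1968 (z(K) = -1 + 1/(3*(73 + 583)) = -1 + (1/3)/656 = -1 + (1/3)*(1/656) = -1 + 1/1968 = -1967/1968)
486947 - z(226) = 486947 - 1*(-1967/1968) = 486947 + 1967/1968 = 958313663/1968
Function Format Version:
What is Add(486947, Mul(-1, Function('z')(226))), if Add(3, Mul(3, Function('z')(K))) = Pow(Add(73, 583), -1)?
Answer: Rational(958313663, 1968) ≈ 4.8695e+5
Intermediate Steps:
Function('z')(K) = Rational(-1967, 1968) (Function('z')(K) = Add(-1, Mul(Rational(1, 3), Pow(Add(73, 583), -1))) = Add(-1, Mul(Rational(1, 3), Pow(656, -1))) = Add(-1, Mul(Rational(1, 3), Rational(1, 656))) = Add(-1, Rational(1, 1968)) = Rational(-1967, 1968))
Add(486947, Mul(-1, Function('z')(226))) = Add(486947, Mul(-1, Rational(-1967, 1968))) = Add(486947, Rational(1967, 1968)) = Rational(958313663, 1968)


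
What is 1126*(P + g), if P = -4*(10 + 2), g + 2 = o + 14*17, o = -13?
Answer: 197050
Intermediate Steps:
g = 223 (g = -2 + (-13 + 14*17) = -2 + (-13 + 238) = -2 + 225 = 223)
P = -48 (P = -4*12 = -48)
1126*(P + g) = 1126*(-48 + 223) = 1126*175 = 197050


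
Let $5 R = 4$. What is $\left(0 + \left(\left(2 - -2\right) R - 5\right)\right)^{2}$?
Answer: $\frac{81}{25} \approx 3.24$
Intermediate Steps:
$R = \frac{4}{5}$ ($R = \frac{1}{5} \cdot 4 = \frac{4}{5} \approx 0.8$)
$\left(0 + \left(\left(2 - -2\right) R - 5\right)\right)^{2} = \left(0 - \left(5 - \left(2 - -2\right) \frac{4}{5}\right)\right)^{2} = \left(0 - \left(5 - \left(2 + 2\right) \frac{4}{5}\right)\right)^{2} = \left(0 + \left(4 \cdot \frac{4}{5} - 5\right)\right)^{2} = \left(0 + \left(\frac{16}{5} - 5\right)\right)^{2} = \left(0 - \frac{9}{5}\right)^{2} = \left(- \frac{9}{5}\right)^{2} = \frac{81}{25}$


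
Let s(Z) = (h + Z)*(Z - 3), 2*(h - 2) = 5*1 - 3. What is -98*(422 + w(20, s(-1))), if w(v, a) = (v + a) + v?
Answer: -44492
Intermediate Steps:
h = 3 (h = 2 + (5*1 - 3)/2 = 2 + (5 - 3)/2 = 2 + (1/2)*2 = 2 + 1 = 3)
s(Z) = (-3 + Z)*(3 + Z) (s(Z) = (3 + Z)*(Z - 3) = (3 + Z)*(-3 + Z) = (-3 + Z)*(3 + Z))
w(v, a) = a + 2*v (w(v, a) = (a + v) + v = a + 2*v)
-98*(422 + w(20, s(-1))) = -98*(422 + ((-9 + (-1)**2) + 2*20)) = -98*(422 + ((-9 + 1) + 40)) = -98*(422 + (-8 + 40)) = -98*(422 + 32) = -98*454 = -44492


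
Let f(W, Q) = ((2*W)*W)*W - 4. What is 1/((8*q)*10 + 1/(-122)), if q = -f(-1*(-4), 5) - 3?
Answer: -122/1239521 ≈ -9.8425e-5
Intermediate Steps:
f(W, Q) = -4 + 2*W³ (f(W, Q) = (2*W²)*W - 4 = 2*W³ - 4 = -4 + 2*W³)
q = -127 (q = -(-4 + 2*(-1*(-4))³) - 3 = -(-4 + 2*4³) - 3 = -(-4 + 2*64) - 3 = -(-4 + 128) - 3 = -1*124 - 3 = -124 - 3 = -127)
1/((8*q)*10 + 1/(-122)) = 1/((8*(-127))*10 + 1/(-122)) = 1/(-1016*10 - 1/122) = 1/(-10160 - 1/122) = 1/(-1239521/122) = -122/1239521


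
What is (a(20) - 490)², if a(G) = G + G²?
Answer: 4900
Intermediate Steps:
(a(20) - 490)² = (20*(1 + 20) - 490)² = (20*21 - 490)² = (420 - 490)² = (-70)² = 4900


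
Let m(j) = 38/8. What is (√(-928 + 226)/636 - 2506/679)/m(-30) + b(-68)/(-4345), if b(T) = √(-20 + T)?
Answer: -1432/1843 - 2*I*√22/4345 + I*√78/1007 ≈ -0.77699 + 0.0066114*I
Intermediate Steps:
m(j) = 19/4 (m(j) = 38*(⅛) = 19/4)
(√(-928 + 226)/636 - 2506/679)/m(-30) + b(-68)/(-4345) = (√(-928 + 226)/636 - 2506/679)/(19/4) + √(-20 - 68)/(-4345) = (√(-702)*(1/636) - 2506*1/679)*(4/19) + √(-88)*(-1/4345) = ((3*I*√78)*(1/636) - 358/97)*(4/19) + (2*I*√22)*(-1/4345) = (I*√78/212 - 358/97)*(4/19) - 2*I*√22/4345 = (-358/97 + I*√78/212)*(4/19) - 2*I*√22/4345 = (-1432/1843 + I*√78/1007) - 2*I*√22/4345 = -1432/1843 - 2*I*√22/4345 + I*√78/1007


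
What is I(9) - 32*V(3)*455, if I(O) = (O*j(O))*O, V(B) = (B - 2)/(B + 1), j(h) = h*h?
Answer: 2921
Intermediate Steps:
j(h) = h²
V(B) = (-2 + B)/(1 + B)
I(O) = O⁴ (I(O) = (O*O²)*O = O³*O = O⁴)
I(9) - 32*V(3)*455 = 9⁴ - 32*(-2 + 3)/(1 + 3)*455 = 6561 - 32/4*455 = 6561 - 8*455 = 6561 - 3640 = 2921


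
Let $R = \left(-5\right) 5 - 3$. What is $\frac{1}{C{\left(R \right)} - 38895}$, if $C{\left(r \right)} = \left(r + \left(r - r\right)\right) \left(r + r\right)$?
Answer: $- \frac{1}{37327} \approx -2.679 \cdot 10^{-5}$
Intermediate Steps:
$R = -28$ ($R = -25 - 3 = -28$)
$C{\left(r \right)} = 2 r^{2}$ ($C{\left(r \right)} = \left(r + 0\right) 2 r = r 2 r = 2 r^{2}$)
$\frac{1}{C{\left(R \right)} - 38895} = \frac{1}{2 \left(-28\right)^{2} - 38895} = \frac{1}{2 \cdot 784 - 38895} = \frac{1}{1568 - 38895} = \frac{1}{-37327} = - \frac{1}{37327}$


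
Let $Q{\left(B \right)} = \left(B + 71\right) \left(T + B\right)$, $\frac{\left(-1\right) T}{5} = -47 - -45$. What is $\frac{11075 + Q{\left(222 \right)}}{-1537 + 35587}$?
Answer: $\frac{79051}{34050} \approx 2.3216$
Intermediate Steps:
$T = 10$ ($T = - 5 \left(-47 - -45\right) = - 5 \left(-47 + 45\right) = \left(-5\right) \left(-2\right) = 10$)
$Q{\left(B \right)} = \left(10 + B\right) \left(71 + B\right)$ ($Q{\left(B \right)} = \left(B + 71\right) \left(10 + B\right) = \left(71 + B\right) \left(10 + B\right) = \left(10 + B\right) \left(71 + B\right)$)
$\frac{11075 + Q{\left(222 \right)}}{-1537 + 35587} = \frac{11075 + \left(710 + 222^{2} + 81 \cdot 222\right)}{-1537 + 35587} = \frac{11075 + \left(710 + 49284 + 17982\right)}{34050} = \left(11075 + 67976\right) \frac{1}{34050} = 79051 \cdot \frac{1}{34050} = \frac{79051}{34050}$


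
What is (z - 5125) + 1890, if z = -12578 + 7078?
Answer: -8735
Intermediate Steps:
z = -5500
(z - 5125) + 1890 = (-5500 - 5125) + 1890 = -10625 + 1890 = -8735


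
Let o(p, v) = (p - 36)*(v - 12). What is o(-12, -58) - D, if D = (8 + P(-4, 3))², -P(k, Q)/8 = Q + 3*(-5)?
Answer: -7456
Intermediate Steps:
P(k, Q) = 120 - 8*Q (P(k, Q) = -8*(Q + 3*(-5)) = -8*(Q - 15) = -8*(-15 + Q) = 120 - 8*Q)
D = 10816 (D = (8 + (120 - 8*3))² = (8 + (120 - 24))² = (8 + 96)² = 104² = 10816)
o(p, v) = (-36 + p)*(-12 + v)
o(-12, -58) - D = (432 - 36*(-58) - 12*(-12) - 12*(-58)) - 1*10816 = (432 + 2088 + 144 + 696) - 10816 = 3360 - 10816 = -7456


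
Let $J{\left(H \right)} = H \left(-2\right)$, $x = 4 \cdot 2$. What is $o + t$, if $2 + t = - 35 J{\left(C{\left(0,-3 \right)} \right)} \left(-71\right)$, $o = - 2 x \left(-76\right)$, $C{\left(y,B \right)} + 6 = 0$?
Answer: $31034$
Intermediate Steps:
$x = 8$
$C{\left(y,B \right)} = -6$ ($C{\left(y,B \right)} = -6 + 0 = -6$)
$J{\left(H \right)} = - 2 H$
$o = 1216$ ($o = \left(-2\right) 8 \left(-76\right) = \left(-16\right) \left(-76\right) = 1216$)
$t = 29818$ ($t = -2 + - 35 \left(\left(-2\right) \left(-6\right)\right) \left(-71\right) = -2 + \left(-35\right) 12 \left(-71\right) = -2 - -29820 = -2 + 29820 = 29818$)
$o + t = 1216 + 29818 = 31034$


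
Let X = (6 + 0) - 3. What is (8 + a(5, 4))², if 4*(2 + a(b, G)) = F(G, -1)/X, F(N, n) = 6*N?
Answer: 64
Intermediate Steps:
X = 3 (X = 6 - 3 = 3)
a(b, G) = -2 + G/2 (a(b, G) = -2 + ((6*G)/3)/4 = -2 + ((6*G)*(⅓))/4 = -2 + (2*G)/4 = -2 + G/2)
(8 + a(5, 4))² = (8 + (-2 + (½)*4))² = (8 + (-2 + 2))² = (8 + 0)² = 8² = 64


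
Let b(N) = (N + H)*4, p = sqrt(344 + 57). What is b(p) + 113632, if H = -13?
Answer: 113580 + 4*sqrt(401) ≈ 1.1366e+5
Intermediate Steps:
p = sqrt(401) ≈ 20.025
b(N) = -52 + 4*N (b(N) = (N - 13)*4 = (-13 + N)*4 = -52 + 4*N)
b(p) + 113632 = (-52 + 4*sqrt(401)) + 113632 = 113580 + 4*sqrt(401)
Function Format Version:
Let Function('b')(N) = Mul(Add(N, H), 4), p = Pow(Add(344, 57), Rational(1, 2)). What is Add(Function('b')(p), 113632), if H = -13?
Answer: Add(113580, Mul(4, Pow(401, Rational(1, 2)))) ≈ 1.1366e+5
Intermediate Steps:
p = Pow(401, Rational(1, 2)) ≈ 20.025
Function('b')(N) = Add(-52, Mul(4, N)) (Function('b')(N) = Mul(Add(N, -13), 4) = Mul(Add(-13, N), 4) = Add(-52, Mul(4, N)))
Add(Function('b')(p), 113632) = Add(Add(-52, Mul(4, Pow(401, Rational(1, 2)))), 113632) = Add(113580, Mul(4, Pow(401, Rational(1, 2))))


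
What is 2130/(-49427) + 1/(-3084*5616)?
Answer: -36891104147/856062986688 ≈ -0.043094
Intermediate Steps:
2130/(-49427) + 1/(-3084*5616) = 2130*(-1/49427) - 1/3084*1/5616 = -2130/49427 - 1/17319744 = -36891104147/856062986688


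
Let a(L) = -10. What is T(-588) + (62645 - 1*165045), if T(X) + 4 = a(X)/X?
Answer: -30106771/294 ≈ -1.0240e+5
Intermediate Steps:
T(X) = -4 - 10/X
T(-588) + (62645 - 1*165045) = (-4 - 10/(-588)) + (62645 - 1*165045) = (-4 - 10*(-1/588)) + (62645 - 165045) = (-4 + 5/294) - 102400 = -1171/294 - 102400 = -30106771/294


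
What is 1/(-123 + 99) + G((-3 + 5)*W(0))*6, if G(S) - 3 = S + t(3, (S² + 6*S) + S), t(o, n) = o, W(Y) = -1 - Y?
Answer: 575/24 ≈ 23.958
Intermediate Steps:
G(S) = 6 + S (G(S) = 3 + (S + 3) = 3 + (3 + S) = 6 + S)
1/(-123 + 99) + G((-3 + 5)*W(0))*6 = 1/(-123 + 99) + (6 + (-3 + 5)*(-1 - 1*0))*6 = 1/(-24) + (6 + 2*(-1 + 0))*6 = -1/24 + (6 + 2*(-1))*6 = -1/24 + (6 - 2)*6 = -1/24 + 4*6 = -1/24 + 24 = 575/24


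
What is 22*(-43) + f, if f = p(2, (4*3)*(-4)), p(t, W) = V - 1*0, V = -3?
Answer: -949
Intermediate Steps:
p(t, W) = -3 (p(t, W) = -3 - 1*0 = -3 + 0 = -3)
f = -3
22*(-43) + f = 22*(-43) - 3 = -946 - 3 = -949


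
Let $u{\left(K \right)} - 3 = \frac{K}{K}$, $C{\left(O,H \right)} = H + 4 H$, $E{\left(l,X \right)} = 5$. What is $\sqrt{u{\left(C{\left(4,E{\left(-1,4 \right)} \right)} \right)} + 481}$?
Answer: $\sqrt{485} \approx 22.023$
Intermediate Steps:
$C{\left(O,H \right)} = 5 H$
$u{\left(K \right)} = 4$ ($u{\left(K \right)} = 3 + \frac{K}{K} = 3 + 1 = 4$)
$\sqrt{u{\left(C{\left(4,E{\left(-1,4 \right)} \right)} \right)} + 481} = \sqrt{4 + 481} = \sqrt{485}$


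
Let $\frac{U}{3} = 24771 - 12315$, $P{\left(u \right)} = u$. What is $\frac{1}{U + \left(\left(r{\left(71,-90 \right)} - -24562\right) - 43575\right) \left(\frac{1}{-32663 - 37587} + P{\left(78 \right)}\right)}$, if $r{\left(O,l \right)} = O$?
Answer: $- \frac{35125}{50583784029} \approx -6.9439 \cdot 10^{-7}$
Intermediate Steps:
$U = 37368$ ($U = 3 \left(24771 - 12315\right) = 3 \cdot 12456 = 37368$)
$\frac{1}{U + \left(\left(r{\left(71,-90 \right)} - -24562\right) - 43575\right) \left(\frac{1}{-32663 - 37587} + P{\left(78 \right)}\right)} = \frac{1}{37368 + \left(\left(71 - -24562\right) - 43575\right) \left(\frac{1}{-32663 - 37587} + 78\right)} = \frac{1}{37368 + \left(\left(71 + 24562\right) - 43575\right) \left(\frac{1}{-70250} + 78\right)} = \frac{1}{37368 + \left(24633 - 43575\right) \left(- \frac{1}{70250} + 78\right)} = \frac{1}{37368 - \frac{51896335029}{35125}} = \frac{1}{- \frac{50583784029}{35125}} = - \frac{35125}{50583784029}$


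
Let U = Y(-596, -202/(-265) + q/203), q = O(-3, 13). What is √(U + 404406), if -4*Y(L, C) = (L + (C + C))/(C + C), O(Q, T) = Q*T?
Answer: √1522206206217753/61342 ≈ 636.03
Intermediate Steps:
q = -39 (q = -3*13 = -39)
Y(L, C) = -(L + 2*C)/(8*C) (Y(L, C) = -(L + (C + C))/(4*(C + C)) = -(L + 2*C)/(4*(2*C)) = -(L + 2*C)*1/(2*C)/4 = -(L + 2*C)/(8*C))
U = 16000239/122684 (U = (-1*(-596) - 2*(-202/(-265) - 39/203))/(8*(-202/(-265) - 39/203)) = (596 - 2*(-202*(-1/265) - 39*1/203))/(8*(-202*(-1/265) - 39*1/203)) = (596 - 2*(202/265 - 39/203))/(8*(202/265 - 39/203)) = (596 - 2*30671/53795)/(8*(30671/53795)) = (⅛)*(53795/30671)*(596 - 61342/53795) = (⅛)*(53795/30671)*(32000478/53795) = 16000239/122684 ≈ 130.42)
√(U + 404406) = √(16000239/122684 + 404406) = √(49630145943/122684) = √1522206206217753/61342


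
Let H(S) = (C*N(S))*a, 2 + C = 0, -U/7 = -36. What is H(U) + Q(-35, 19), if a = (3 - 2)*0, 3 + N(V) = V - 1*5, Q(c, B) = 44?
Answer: 44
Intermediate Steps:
N(V) = -8 + V (N(V) = -3 + (V - 1*5) = -3 + (V - 5) = -3 + (-5 + V) = -8 + V)
U = 252 (U = -7*(-36) = 252)
C = -2 (C = -2 + 0 = -2)
a = 0 (a = 1*0 = 0)
H(S) = 0 (H(S) = -2*(-8 + S)*0 = (16 - 2*S)*0 = 0)
H(U) + Q(-35, 19) = 0 + 44 = 44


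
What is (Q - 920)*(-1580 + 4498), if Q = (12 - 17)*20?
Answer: -2976360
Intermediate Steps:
Q = -100 (Q = -5*20 = -100)
(Q - 920)*(-1580 + 4498) = (-100 - 920)*(-1580 + 4498) = -1020*2918 = -2976360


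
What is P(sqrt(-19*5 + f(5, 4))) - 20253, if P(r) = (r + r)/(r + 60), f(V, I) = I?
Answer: (-20251*sqrt(91) + 1215180*I)/(sqrt(91) - 60*I) ≈ -20253.0 + 0.31014*I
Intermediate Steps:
P(r) = 2*r/(60 + r) (P(r) = (2*r)/(60 + r) = 2*r/(60 + r))
P(sqrt(-19*5 + f(5, 4))) - 20253 = 2*sqrt(-19*5 + 4)/(60 + sqrt(-19*5 + 4)) - 20253 = 2*sqrt(-95 + 4)/(60 + sqrt(-95 + 4)) - 20253 = 2*sqrt(-91)/(60 + sqrt(-91)) - 20253 = 2*(I*sqrt(91))/(60 + I*sqrt(91)) - 20253 = 2*I*sqrt(91)/(60 + I*sqrt(91)) - 20253 = -20253 + 2*I*sqrt(91)/(60 + I*sqrt(91))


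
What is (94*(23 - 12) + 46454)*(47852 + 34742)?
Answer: 3922223872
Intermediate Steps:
(94*(23 - 12) + 46454)*(47852 + 34742) = (94*11 + 46454)*82594 = (1034 + 46454)*82594 = 47488*82594 = 3922223872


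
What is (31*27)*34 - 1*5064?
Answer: 23394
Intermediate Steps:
(31*27)*34 - 1*5064 = 837*34 - 5064 = 28458 - 5064 = 23394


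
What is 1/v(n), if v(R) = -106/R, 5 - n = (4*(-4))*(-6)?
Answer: 91/106 ≈ 0.85849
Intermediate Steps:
n = -91 (n = 5 - 4*(-4)*(-6) = 5 - (-16)*(-6) = 5 - 1*96 = 5 - 96 = -91)
1/v(n) = 1/(-106/(-91)) = 1/(-106*(-1/91)) = 1/(106/91) = 91/106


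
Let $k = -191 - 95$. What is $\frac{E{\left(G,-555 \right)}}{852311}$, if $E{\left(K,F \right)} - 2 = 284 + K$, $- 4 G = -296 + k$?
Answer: $\frac{863}{1704622} \approx 0.00050627$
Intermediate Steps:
$k = -286$ ($k = -191 - 95 = -286$)
$G = \frac{291}{2}$ ($G = - \frac{-296 - 286}{4} = \left(- \frac{1}{4}\right) \left(-582\right) = \frac{291}{2} \approx 145.5$)
$E{\left(K,F \right)} = 286 + K$ ($E{\left(K,F \right)} = 2 + \left(284 + K\right) = 286 + K$)
$\frac{E{\left(G,-555 \right)}}{852311} = \frac{286 + \frac{291}{2}}{852311} = \frac{863}{2} \cdot \frac{1}{852311} = \frac{863}{1704622}$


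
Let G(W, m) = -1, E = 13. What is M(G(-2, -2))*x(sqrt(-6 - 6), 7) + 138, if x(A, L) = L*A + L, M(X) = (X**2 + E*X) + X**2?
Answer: 61 - 154*I*sqrt(3) ≈ 61.0 - 266.74*I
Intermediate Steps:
M(X) = 2*X**2 + 13*X (M(X) = (X**2 + 13*X) + X**2 = 2*X**2 + 13*X)
x(A, L) = L + A*L (x(A, L) = A*L + L = L + A*L)
M(G(-2, -2))*x(sqrt(-6 - 6), 7) + 138 = (-(13 + 2*(-1)))*(7*(1 + sqrt(-6 - 6))) + 138 = (-(13 - 2))*(7*(1 + sqrt(-12))) + 138 = (-1*11)*(7*(1 + 2*I*sqrt(3))) + 138 = -11*(7 + 14*I*sqrt(3)) + 138 = (-77 - 154*I*sqrt(3)) + 138 = 61 - 154*I*sqrt(3)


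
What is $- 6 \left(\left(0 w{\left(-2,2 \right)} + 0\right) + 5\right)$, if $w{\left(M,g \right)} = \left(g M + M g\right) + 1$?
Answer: $-30$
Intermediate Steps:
$w{\left(M,g \right)} = 1 + 2 M g$ ($w{\left(M,g \right)} = \left(M g + M g\right) + 1 = 2 M g + 1 = 1 + 2 M g$)
$- 6 \left(\left(0 w{\left(-2,2 \right)} + 0\right) + 5\right) = - 6 \left(\left(0 \left(1 + 2 \left(-2\right) 2\right) + 0\right) + 5\right) = - 6 \left(\left(0 \left(1 - 8\right) + 0\right) + 5\right) = - 6 \left(\left(0 \left(-7\right) + 0\right) + 5\right) = - 6 \left(\left(0 + 0\right) + 5\right) = - 6 \left(0 + 5\right) = \left(-6\right) 5 = -30$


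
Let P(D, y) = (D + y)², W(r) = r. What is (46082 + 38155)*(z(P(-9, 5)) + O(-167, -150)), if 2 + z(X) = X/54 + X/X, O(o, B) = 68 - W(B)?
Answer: 164739493/9 ≈ 1.8304e+7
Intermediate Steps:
O(o, B) = 68 - B
z(X) = -1 + X/54 (z(X) = -2 + (X/54 + X/X) = -2 + (X*(1/54) + 1) = -2 + (X/54 + 1) = -2 + (1 + X/54) = -1 + X/54)
(46082 + 38155)*(z(P(-9, 5)) + O(-167, -150)) = (46082 + 38155)*((-1 + (-9 + 5)²/54) + (68 - 1*(-150))) = 84237*((-1 + (1/54)*(-4)²) + (68 + 150)) = 84237*((-1 + (1/54)*16) + 218) = 84237*((-1 + 8/27) + 218) = 84237*(-19/27 + 218) = 84237*(5867/27) = 164739493/9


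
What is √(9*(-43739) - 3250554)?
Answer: I*√3644205 ≈ 1909.0*I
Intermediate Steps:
√(9*(-43739) - 3250554) = √(-393651 - 3250554) = √(-3644205) = I*√3644205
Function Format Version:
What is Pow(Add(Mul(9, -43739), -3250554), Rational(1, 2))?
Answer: Mul(I, Pow(3644205, Rational(1, 2))) ≈ Mul(1909.0, I)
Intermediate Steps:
Pow(Add(Mul(9, -43739), -3250554), Rational(1, 2)) = Pow(Add(-393651, -3250554), Rational(1, 2)) = Pow(-3644205, Rational(1, 2)) = Mul(I, Pow(3644205, Rational(1, 2)))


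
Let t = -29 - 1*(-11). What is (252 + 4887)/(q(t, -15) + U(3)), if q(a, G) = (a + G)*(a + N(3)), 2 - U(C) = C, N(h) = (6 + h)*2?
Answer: -5139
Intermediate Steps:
N(h) = 12 + 2*h
U(C) = 2 - C
t = -18 (t = -29 + 11 = -18)
q(a, G) = (18 + a)*(G + a) (q(a, G) = (a + G)*(a + (12 + 2*3)) = (G + a)*(a + (12 + 6)) = (G + a)*(a + 18) = (G + a)*(18 + a) = (18 + a)*(G + a))
(252 + 4887)/(q(t, -15) + U(3)) = (252 + 4887)/(((-18)² + 18*(-15) + 18*(-18) - 15*(-18)) + (2 - 1*3)) = 5139/((324 - 270 - 324 + 270) + (2 - 3)) = 5139/(0 - 1) = 5139/(-1) = 5139*(-1) = -5139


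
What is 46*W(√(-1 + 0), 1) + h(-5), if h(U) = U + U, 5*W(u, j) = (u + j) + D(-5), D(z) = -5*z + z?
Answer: 916/5 + 46*I/5 ≈ 183.2 + 9.2*I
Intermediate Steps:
D(z) = -4*z
W(u, j) = 4 + j/5 + u/5 (W(u, j) = ((u + j) - 4*(-5))/5 = ((j + u) + 20)/5 = (20 + j + u)/5 = 4 + j/5 + u/5)
h(U) = 2*U
46*W(√(-1 + 0), 1) + h(-5) = 46*(4 + (⅕)*1 + √(-1 + 0)/5) + 2*(-5) = 46*(4 + ⅕ + √(-1)/5) - 10 = 46*(4 + ⅕ + I/5) - 10 = 46*(21/5 + I/5) - 10 = (966/5 + 46*I/5) - 10 = 916/5 + 46*I/5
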